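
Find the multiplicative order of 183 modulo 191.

190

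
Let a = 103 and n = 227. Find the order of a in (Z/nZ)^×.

113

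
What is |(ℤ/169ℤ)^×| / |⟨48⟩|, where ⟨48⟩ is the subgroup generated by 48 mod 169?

4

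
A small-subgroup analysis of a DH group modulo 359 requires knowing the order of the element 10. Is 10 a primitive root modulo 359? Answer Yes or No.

No

φ(359) = 359 − 1 = 358 = 2 · 179.
10 is a primitive root mod 359 iff 10^(φ(359)/q) ≢ 1 for every prime q | φ(359), i.e. q ∈ {2, 179}.
10^179 ≡ 1 (mod 359)  [q = 2: ≡ 1 ✗]
10^2 ≡ 100 (mod 359)  [q = 179: ≢ 1 ✓]
Since 10^179 ≡ 1, the order of 10 divides 179 < 358, so 10 is not a primitive root.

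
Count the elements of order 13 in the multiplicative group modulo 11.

φ(11) = 11 − 1 = 10 = 2 · 5.
Since (Z/11Z)^× is cyclic of order 10, the number of elements of order d is φ(d) when d | 10 and 0 otherwise.
Since 13 ∤ 10, the count is 0.

0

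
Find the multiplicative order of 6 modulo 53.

26

ord(6) | φ(53) = 53 − 1 = 52 = 2^2 · 13.
Divisors of 52: 1, 2, 4, 13, 26, 52.
Check 6^d mod 53 for each divisor in increasing order:
6^1 ≡ 6 (mod 53)
6^2 ≡ 36 (mod 53)
6^4 ≡ 24 (mod 53)
6^13 ≡ 52 (mod 53)
6^26 ≡ 1 (mod 53) ✓
Hence ord(6) = 26.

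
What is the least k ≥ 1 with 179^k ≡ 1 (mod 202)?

Since 179 ∈ (Z/202Z)^×, its order divides φ(202) = φ(2)·φ(101) = 1·100 = 100 = 2^2 · 5^2.
Divisors of 100: 1, 2, 4, 5, 10, 20, 25, 50, 100.
Evaluate successive powers at the divisors of 100:
179^1 ≡ 179 (mod 202)
179^2 ≡ 125 (mod 202)
179^4 ≡ 71 (mod 202)
179^5 ≡ 185 (mod 202)
179^10 ≡ 87 (mod 202)
179^20 ≡ 95 (mod 202)
179^25 ≡ 1 (mod 202) ✓
Hence ord(179) = 25.

25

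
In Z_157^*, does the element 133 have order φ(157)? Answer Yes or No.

φ(157) = 157 − 1 = 156 = 2^2 · 3 · 13.
It suffices to check that the order of 133 is not a proper divisor of 156: compute 133^(156/q) for q ∈ {2, 3, 13}.
133^78 ≡ 156 (mod 157)  [q = 2: ≢ 1 ✓]
133^52 ≡ 12 (mod 157)  [q = 3: ≢ 1 ✓]
133^12 ≡ 14 (mod 157)  [q = 13: ≢ 1 ✓]
None equal 1, so ord_157(133) = 156: 133 is a primitive root.

Yes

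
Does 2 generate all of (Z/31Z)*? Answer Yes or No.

φ(31) = 31 − 1 = 30 = 2 · 3 · 5.
It suffices to check that the order of 2 is not a proper divisor of 30: compute 2^(30/q) for q ∈ {2, 3, 5}.
2^15 ≡ 1 (mod 31)  [q = 2: ≡ 1 ✗]
2^10 ≡ 1 (mod 31)  [q = 3: ≡ 1 ✗]
2^6 ≡ 2 (mod 31)  [q = 5: ≢ 1 ✓]
2^15 ≡ 1 shows ord(2) | 15, strictly less than φ(31); not a primitive root.

No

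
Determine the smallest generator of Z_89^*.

φ(89) = 89 − 1 = 88 = 2^3 · 11.
Test candidates g = 2, 3, … against the prime factors q ∈ {2, 11} of φ(89): g is a generator iff g^(88/q) ≢ 1 for every such q.
g = 2: 2^44 ≡ 1 — hits 1, so not a primitive root.
g = 3: 3^44 ≡ 88; 3^8 ≡ 64 — none is 1, so 3 is a primitive root.
So 3 is the smallest generator of (Z/89Z)^×.

3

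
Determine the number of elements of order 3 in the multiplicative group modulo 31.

φ(31) = 31 − 1 = 30 = 2 · 3 · 5.
In a cyclic group of order 30, there are φ(d) elements of order d for each divisor d of 30, and zero for non-divisors.
3 | 30, and φ(3) = 3 − 1 = 2.

2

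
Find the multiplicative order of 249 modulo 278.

138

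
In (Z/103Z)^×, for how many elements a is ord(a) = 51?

φ(103) = 103 − 1 = 102 = 2 · 3 · 17.
In a cyclic group of order 102, there are φ(d) elements of order d for each divisor d of 102, and zero for non-divisors.
51 = 3 · 17 divides 102, and φ(51) = 32.

32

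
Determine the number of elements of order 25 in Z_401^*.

φ(401) = 401 − 1 = 400 = 2^4 · 5^2.
In a cyclic group of order 400, there are φ(d) elements of order d for each divisor d of 400, and zero for non-divisors.
25 = 5^2 divides 400, and φ(25) = 20.

20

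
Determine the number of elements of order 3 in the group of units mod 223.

φ(223) = 223 − 1 = 222 = 2 · 3 · 37.
In a cyclic group of order 222, there are φ(d) elements of order d for each divisor d of 222, and zero for non-divisors.
3 | 222, and φ(3) = 3 − 1 = 2.

2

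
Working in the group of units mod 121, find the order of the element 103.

Since 103 ∈ (Z/121Z)^×, its order divides φ(121) = φ(11^2) = 11·(11−1) = 110 = 2 · 5 · 11.
Divisors of 110: 1, 2, 5, 10, 11, 22, 55, 110.
Test each divisor d:
103^1 ≡ 103 (mod 121)
103^2 ≡ 82 (mod 121)
103^5 ≡ 89 (mod 121)
103^10 ≡ 56 (mod 121)
103^11 ≡ 81 (mod 121)
103^22 ≡ 27 (mod 121)
103^55 ≡ 1 (mod 121) ✓
Hence ord(103) = 55.

55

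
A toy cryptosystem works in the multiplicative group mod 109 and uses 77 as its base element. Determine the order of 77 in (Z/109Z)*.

By Lagrange's theorem, ord_109(77) divides φ(109) = 109 − 1 = 108 = 2^2 · 3^3.
Divisors of 108: 1, 2, 3, 4, 6, 9, 12, 18, 27, 36, 54, 108.
Test each divisor d:
77^1 ≡ 77 (mod 109)
77^2 ≡ 43 (mod 109)
77^3 ≡ 41 (mod 109)
77^4 ≡ 105 (mod 109)
77^6 ≡ 46 (mod 109)
77^9 ≡ 33 (mod 109)
77^12 ≡ 45 (mod 109)
77^18 ≡ 108 (mod 109)
77^27 ≡ 76 (mod 109)
77^36 ≡ 1 (mod 109) ✓
Therefore the multiplicative order of 77 modulo 109 is 36.

36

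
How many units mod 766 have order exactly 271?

φ(766) = φ(2)·φ(383) = 1·382 = 382 = 2 · 191.
(Z/766Z)^× is cyclic (|G| = 382); a cyclic group of order m has exactly φ(d) elements of each order d | m, and none otherwise.
Since 271 ∤ 382, the count is 0.

0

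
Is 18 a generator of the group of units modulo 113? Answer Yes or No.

No

φ(113) = 113 − 1 = 112 = 2^4 · 7.
Test 18^(112/q) mod 113 for each prime factor q of 112:
18^56 ≡ 1 (mod 113)  [q = 2: ≡ 1 ✗]
18^16 ≡ 1 (mod 113)  [q = 7: ≡ 1 ✗]
Since 18^56 ≡ 1, the order of 18 divides 56 < 112, so 18 is not a primitive root.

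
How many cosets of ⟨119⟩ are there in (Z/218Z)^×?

1

By Lagrange's theorem, ord_218(119) divides φ(218) = φ(2)·φ(109) = 1·108 = 108 = 2^2 · 3^3.
Divisors of 108: 1, 2, 3, 4, 6, 9, 12, 18, 27, 36, 54, 108.
Evaluate successive powers at the divisors of 108:
119^1 ≡ 119 (mod 218)
119^2 ≡ 209 (mod 218)
119^3 ≡ 19 (mod 218)
119^4 ≡ 81 (mod 218)
119^6 ≡ 143 (mod 218)
119^9 ≡ 101 (mod 218)
119^12 ≡ 175 (mod 218)
119^18 ≡ 173 (mod 218)
119^27 ≡ 33 (mod 218)
119^36 ≡ 63 (mod 218)
119^54 ≡ 217 (mod 218)
119^108 ≡ 1 (mod 218) ✓
The order of 119 is 108, so the subgroup it generates has 108 elements.
The index is φ(218) / ord(119) = 108 / 108 = 1.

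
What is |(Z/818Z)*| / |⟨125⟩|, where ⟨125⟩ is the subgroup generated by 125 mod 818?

24

By Lagrange's theorem, ord_818(125) divides φ(818) = φ(2)·φ(409) = 1·408 = 408 = 2^3 · 3 · 17.
Divisors of 408: 1, 2, 3, 4, 6, 8, 12, 17, 24, 34, 51, 68, 102, 136, 204, 408.
Compute 125^d (mod 818) for the divisors d until we hit 1:
125^1 ≡ 125
125^2 ≡ 83
125^3 ≡ 559
125^4 ≡ 345
125^6 ≡ 5
125^8 ≡ 415
125^12 ≡ 25
125^17 ≡ 1
The order of 125 is 17, so the subgroup it generates has 17 elements.
[(Z/818Z)^× : ⟨125⟩] = 408/17 = 24.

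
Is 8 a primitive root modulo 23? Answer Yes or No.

φ(23) = 23 − 1 = 22 = 2 · 11.
It suffices to check that the order of 8 is not a proper divisor of 22: compute 8^(22/q) for q ∈ {2, 11}.
8^11 ≡ 1 (mod 23)  [q = 2: ≡ 1 ✗]
8^2 ≡ 18 (mod 23)  [q = 11: ≢ 1 ✓]
Since 8^11 ≡ 1, the order of 8 divides 11 < 22, so 8 is not a primitive root.

No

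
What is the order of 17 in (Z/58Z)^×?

The order of 17 must divide φ(58) = φ(2)·φ(29) = 1·28 = 28 = 2^2 · 7.
Divisors of 28: 1, 2, 4, 7, 14, 28.
Evaluate successive powers at the divisors of 28:
17^1 ≡ 17
17^2 ≡ 57
17^4 ≡ 1
So ord_58(17) = 4.

4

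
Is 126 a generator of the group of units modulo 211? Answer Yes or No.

φ(211) = 211 − 1 = 210 = 2 · 3 · 5 · 7.
An element g generates (Z/211Z)^× iff g^(210/q) ≢ 1 (mod 211) for each prime q ∈ {2, 3, 5, 7}.
126^105 ≡ 1 (mod 211)  [q = 2: ≡ 1 ✗]
126^70 ≡ 196 (mod 211)  [q = 3: ≢ 1 ✓]
126^42 ≡ 107 (mod 211)  [q = 5: ≢ 1 ✓]
126^30 ≡ 123 (mod 211)  [q = 7: ≢ 1 ✓]
The check at q = 2 fails, so 126 generates a proper subgroup.

No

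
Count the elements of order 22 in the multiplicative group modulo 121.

10

φ(121) = φ(11^2) = 11·(11−1) = 110 = 2 · 5 · 11.
Since (Z/121Z)^× is cyclic of order 110, the number of elements of order d is φ(d) when d | 110 and 0 otherwise.
22 = 2 · 11 divides 110, and φ(22) = 10.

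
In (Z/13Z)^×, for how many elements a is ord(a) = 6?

φ(13) = 13 − 1 = 12 = 2^2 · 3.
(Z/13Z)^× is cyclic (|G| = 12); a cyclic group of order m has exactly φ(d) elements of each order d | m, and none otherwise.
6 = 2 · 3 divides 12, and φ(6) = 2.

2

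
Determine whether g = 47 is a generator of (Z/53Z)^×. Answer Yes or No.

No

φ(53) = 53 − 1 = 52 = 2^2 · 13.
It suffices to check that the order of 47 is not a proper divisor of 52: compute 47^(52/q) for q ∈ {2, 13}.
47^26 ≡ 1 (mod 53)  [q = 2: ≡ 1 ✗]
47^4 ≡ 24 (mod 53)  [q = 13: ≢ 1 ✓]
47^26 ≡ 1 shows ord(47) | 26, strictly less than φ(53); not a primitive root.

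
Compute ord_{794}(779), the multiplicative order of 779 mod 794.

132

ord(779) | φ(794) = φ(2)·φ(397) = 1·396 = 396 = 2^2 · 3^2 · 11.
Divisors of 396: 1, 2, 3, 4, 6, 9, 11, 12, 18, 22, 33, 36, 44, 66, 99, 132, 198, 396.
Compute 779^d (mod 794) for the divisors d until we hit 1:
779^1 ≡ 779 (mod 794)
779^2 ≡ 225 (mod 794)
779^3 ≡ 595 (mod 794)
779^4 ≡ 603 (mod 794)
779^6 ≡ 695 (mod 794)
779^9 ≡ 645 (mod 794)
779^11 ≡ 617 (mod 794)
779^12 ≡ 273 (mod 794)
779^18 ≡ 763 (mod 794)
779^22 ≡ 363 (mod 794)
779^33 ≡ 63 (mod 794)
779^36 ≡ 167 (mod 794)
779^44 ≡ 759 (mod 794)
779^66 ≡ 793 (mod 794)
779^99 ≡ 731 (mod 794)
779^132 ≡ 1 (mod 794) ✓
So ord_794(779) = 132.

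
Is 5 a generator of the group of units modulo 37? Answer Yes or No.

Yes

φ(37) = 37 − 1 = 36 = 2^2 · 3^2.
It suffices to check that the order of 5 is not a proper divisor of 36: compute 5^(36/q) for q ∈ {2, 3}.
5^18 ≡ 36 (mod 37)  [q = 2: ≢ 1 ✓]
5^12 ≡ 10 (mod 37)  [q = 3: ≢ 1 ✓]
All checks pass, so 5 has order 36 and is a primitive root modulo 37.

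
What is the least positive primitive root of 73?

5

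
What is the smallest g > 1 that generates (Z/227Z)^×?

φ(227) = 227 − 1 = 226 = 2 · 113.
Test candidates g = 2, 3, … against the prime factors q ∈ {2, 113} of φ(227): g is a generator iff g^(226/q) ≢ 1 for every such q.
g = 2: 2^113 ≡ 226; 2^2 ≡ 4 — none is 1, so 2 is a primitive root.
So 2 is the smallest generator of (Z/227Z)^×.

2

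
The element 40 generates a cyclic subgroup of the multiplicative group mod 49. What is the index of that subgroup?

ord(40) | φ(49) = φ(7^2) = 7·(7−1) = 42 = 2 · 3 · 7.
Divisors of 42: 1, 2, 3, 6, 7, 14, 21, 42.
Compute 40^d (mod 49) for the divisors d until we hit 1:
40^1 ≡ 40
40^2 ≡ 32
40^3 ≡ 6
40^6 ≡ 36
40^7 ≡ 19
40^14 ≡ 18
40^21 ≡ 48
40^42 ≡ 1
Thus |⟨40⟩| = ord(40) = 42.
The index is φ(49) / ord(40) = 42 / 42 = 1.

1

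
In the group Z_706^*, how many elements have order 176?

80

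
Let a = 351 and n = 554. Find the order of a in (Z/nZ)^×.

46

By Lagrange's theorem, ord_554(351) divides φ(554) = φ(2)·φ(277) = 1·276 = 276 = 2^2 · 3 · 23.
Divisors of 276: 1, 2, 3, 4, 6, 12, 23, 46, 69, 92, 138, 276.
Compute 351^d (mod 554) for the divisors d until we hit 1:
351^1 ≡ 351 (mod 554)
351^2 ≡ 213 (mod 554)
351^3 ≡ 527 (mod 554)
351^4 ≡ 495 (mod 554)
351^6 ≡ 175 (mod 554)
351^12 ≡ 155 (mod 554)
351^23 ≡ 553 (mod 554)
351^46 ≡ 1 (mod 554) ✓
So ord_554(351) = 46.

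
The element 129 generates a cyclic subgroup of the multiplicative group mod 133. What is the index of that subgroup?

6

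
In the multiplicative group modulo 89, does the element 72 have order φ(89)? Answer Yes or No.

φ(89) = 89 − 1 = 88 = 2^3 · 11.
It suffices to check that the order of 72 is not a proper divisor of 88: compute 72^(88/q) for q ∈ {2, 11}.
72^44 ≡ 1 (mod 89)  [q = 2: ≡ 1 ✗]
72^8 ≡ 8 (mod 89)  [q = 11: ≢ 1 ✓]
Since 72^44 ≡ 1, the order of 72 divides 44 < 88, so 72 is not a primitive root.

No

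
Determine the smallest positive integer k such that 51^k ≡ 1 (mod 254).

42

By Lagrange's theorem, ord_254(51) divides φ(254) = φ(2)·φ(127) = 1·126 = 126 = 2 · 3^2 · 7.
Divisors of 126: 1, 2, 3, 6, 7, 9, 14, 18, 21, 42, 63, 126.
Check 51^d mod 254 for each divisor in increasing order:
51^1 ≡ 51 (mod 254)
51^2 ≡ 61 (mod 254)
51^3 ≡ 63 (mod 254)
51^6 ≡ 159 (mod 254)
51^7 ≡ 235 (mod 254)
51^9 ≡ 111 (mod 254)
51^14 ≡ 107 (mod 254)
51^18 ≡ 129 (mod 254)
51^21 ≡ 253 (mod 254)
51^42 ≡ 1 (mod 254) ✓
Therefore the multiplicative order of 51 modulo 254 is 42.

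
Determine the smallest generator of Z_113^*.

φ(113) = 113 − 1 = 112 = 2^4 · 7.
g is a primitive root iff g^(112/q) ≢ 1 (mod 113) for each prime q ∈ {2, 7}.
g = 2: 2^56 ≡ 1 — hits 1, so not a primitive root.
g = 3: 3^56 ≡ 112; 3^16 ≡ 49 — none is 1, so 3 is a primitive root.
The smallest primitive root modulo 113 is 3.

3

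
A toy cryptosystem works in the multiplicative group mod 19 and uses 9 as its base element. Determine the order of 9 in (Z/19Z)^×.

ord(9) | φ(19) = 19 − 1 = 18 = 2 · 3^2.
Divisors of 18: 1, 2, 3, 6, 9, 18.
Test each divisor d:
9^1 ≡ 9 (mod 19)
9^2 ≡ 5 (mod 19)
9^3 ≡ 7 (mod 19)
9^6 ≡ 11 (mod 19)
9^9 ≡ 1 (mod 19) ✓
Therefore the multiplicative order of 9 modulo 19 is 9.

9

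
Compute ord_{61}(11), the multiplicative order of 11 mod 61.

4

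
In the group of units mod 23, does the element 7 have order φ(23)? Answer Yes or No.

Yes

φ(23) = 23 − 1 = 22 = 2 · 11.
It suffices to check that the order of 7 is not a proper divisor of 22: compute 7^(22/q) for q ∈ {2, 11}.
7^11 ≡ 22 (mod 23)  [q = 2: ≢ 1 ✓]
7^2 ≡ 3 (mod 23)  [q = 11: ≢ 1 ✓]
All checks pass, so 7 has order 22 and is a primitive root modulo 23.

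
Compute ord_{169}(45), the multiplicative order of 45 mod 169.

156

ord(45) | φ(169) = φ(13^2) = 13·(13−1) = 156 = 2^2 · 3 · 13.
Divisors of 156: 1, 2, 3, 4, 6, 12, 13, 26, 39, 52, 78, 156.
Check 45^d mod 169 for each divisor in increasing order:
45^1 ≡ 45 (mod 169)
45^2 ≡ 166 (mod 169)
45^3 ≡ 34 (mod 169)
45^4 ≡ 9 (mod 169)
45^6 ≡ 142 (mod 169)
45^12 ≡ 53 (mod 169)
45^13 ≡ 19 (mod 169)
45^26 ≡ 23 (mod 169)
45^39 ≡ 99 (mod 169)
45^52 ≡ 22 (mod 169)
45^78 ≡ 168 (mod 169)
45^156 ≡ 1 (mod 169) ✓
Hence ord(45) = 156.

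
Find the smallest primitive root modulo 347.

2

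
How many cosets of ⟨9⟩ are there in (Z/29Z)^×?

2

ord(9) | φ(29) = 29 − 1 = 28 = 2^2 · 7.
Divisors of 28: 1, 2, 4, 7, 14, 28.
Test each divisor d:
9^1 ≡ 9 (mod 29)
9^2 ≡ 23 (mod 29)
9^4 ≡ 7 (mod 29)
9^7 ≡ 28 (mod 29)
9^14 ≡ 1 (mod 29) ✓
The order of 9 is 14, so the subgroup it generates has 14 elements.
The index is φ(29) / ord(9) = 28 / 14 = 2.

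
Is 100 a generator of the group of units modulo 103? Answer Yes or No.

φ(103) = 103 − 1 = 102 = 2 · 3 · 17.
Test 100^(102/q) mod 103 for each prime factor q of 102:
100^51 ≡ 1 (mod 103)  [q = 2: ≡ 1 ✗]
100^34 ≡ 1 (mod 103)  [q = 3: ≡ 1 ✗]
100^6 ≡ 8 (mod 103)  [q = 17: ≢ 1 ✓]
100^51 ≡ 1 shows ord(100) | 51, strictly less than φ(103); not a primitive root.

No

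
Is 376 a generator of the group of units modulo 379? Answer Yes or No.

φ(379) = 379 − 1 = 378 = 2 · 3^3 · 7.
It suffices to check that the order of 376 is not a proper divisor of 378: compute 376^(378/q) for q ∈ {2, 3, 7}.
376^189 ≡ 1 (mod 379)  [q = 2: ≡ 1 ✗]
376^126 ≡ 51 (mod 379)  [q = 3: ≢ 1 ✓]
376^54 ≡ 195 (mod 379)  [q = 7: ≢ 1 ✓]
376^189 ≡ 1 shows ord(376) | 189, strictly less than φ(379); not a primitive root.

No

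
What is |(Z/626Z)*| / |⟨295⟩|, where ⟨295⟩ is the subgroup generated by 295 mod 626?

By Lagrange's theorem, ord_626(295) divides φ(626) = φ(2)·φ(313) = 1·312 = 312 = 2^3 · 3 · 13.
Divisors of 312: 1, 2, 3, 4, 6, 8, 12, 13, 24, 26, 39, 52, 78, 104, 156, 312.
Evaluate successive powers at the divisors of 312:
295^1 ≡ 295 (mod 626)
295^2 ≡ 11 (mod 626)
295^3 ≡ 115 (mod 626)
295^4 ≡ 121 (mod 626)
295^6 ≡ 79 (mod 626)
295^8 ≡ 243 (mod 626)
295^12 ≡ 607 (mod 626)
295^13 ≡ 29 (mod 626)
295^24 ≡ 361 (mod 626)
295^26 ≡ 215 (mod 626)
295^39 ≡ 601 (mod 626)
295^52 ≡ 527 (mod 626)
295^78 ≡ 625 (mod 626)
295^104 ≡ 411 (mod 626)
295^156 ≡ 1 (mod 626) ✓
The order of 295 is 156, so the subgroup it generates has 156 elements.
[(Z/626Z)^× : ⟨295⟩] = 312/156 = 2.

2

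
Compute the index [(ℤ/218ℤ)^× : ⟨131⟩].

4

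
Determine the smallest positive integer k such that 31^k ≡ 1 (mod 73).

72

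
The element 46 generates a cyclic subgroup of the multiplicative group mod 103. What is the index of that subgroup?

34

By Lagrange's theorem, ord_103(46) divides φ(103) = 103 − 1 = 102 = 2 · 3 · 17.
Divisors of 102: 1, 2, 3, 6, 17, 34, 51, 102.
Evaluate successive powers at the divisors of 102:
46^1 ≡ 46 (mod 103)
46^2 ≡ 56 (mod 103)
46^3 ≡ 1 (mod 103) ✓
So ord_103(46) = 3, hence |⟨46⟩| = 3.
Index = |(Z/103Z)^×| / |⟨46⟩| = 102 / 3 = 34.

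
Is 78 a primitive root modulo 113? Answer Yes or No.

No

φ(113) = 113 − 1 = 112 = 2^4 · 7.
An element g generates (Z/113Z)^× iff g^(112/q) ≢ 1 (mod 113) for each prime q ∈ {2, 7}.
78^56 ≡ 112 (mod 113)  [q = 2: ≢ 1 ✓]
78^16 ≡ 1 (mod 113)  [q = 7: ≡ 1 ✗]
78^16 ≡ 1 shows ord(78) | 16, strictly less than φ(113); not a primitive root.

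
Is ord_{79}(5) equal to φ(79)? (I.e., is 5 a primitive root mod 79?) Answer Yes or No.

No

φ(79) = 79 − 1 = 78 = 2 · 3 · 13.
Test 5^(78/q) mod 79 for each prime factor q of 78:
5^39 ≡ 1 (mod 79)  [q = 2: ≡ 1 ✗]
5^26 ≡ 55 (mod 79)  [q = 3: ≢ 1 ✓]
5^6 ≡ 62 (mod 79)  [q = 13: ≢ 1 ✓]
Since 5^39 ≡ 1, the order of 5 divides 39 < 78, so 5 is not a primitive root.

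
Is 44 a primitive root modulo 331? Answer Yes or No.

φ(331) = 331 − 1 = 330 = 2 · 3 · 5 · 11.
An element g generates (Z/331Z)^× iff g^(330/q) ≢ 1 (mod 331) for each prime q ∈ {2, 3, 5, 11}.
44^165 ≡ 330 (mod 331)  [q = 2: ≢ 1 ✓]
44^110 ≡ 299 (mod 331)  [q = 3: ≢ 1 ✓]
44^66 ≡ 150 (mod 331)  [q = 5: ≢ 1 ✓]
44^30 ≡ 180 (mod 331)  [q = 11: ≢ 1 ✓]
None equal 1, so ord_331(44) = 330: 44 is a primitive root.

Yes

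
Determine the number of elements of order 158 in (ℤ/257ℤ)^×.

0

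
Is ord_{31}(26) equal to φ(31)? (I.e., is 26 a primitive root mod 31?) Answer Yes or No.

φ(31) = 31 − 1 = 30 = 2 · 3 · 5.
Test 26^(30/q) mod 31 for each prime factor q of 30:
26^15 ≡ 30 (mod 31)  [q = 2: ≢ 1 ✓]
26^10 ≡ 5 (mod 31)  [q = 3: ≢ 1 ✓]
26^6 ≡ 1 (mod 31)  [q = 5: ≡ 1 ✗]
Since 26^6 ≡ 1, the order of 26 divides 6 < 30, so 26 is not a primitive root.

No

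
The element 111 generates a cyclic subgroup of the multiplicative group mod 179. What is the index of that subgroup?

1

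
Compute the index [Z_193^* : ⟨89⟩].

3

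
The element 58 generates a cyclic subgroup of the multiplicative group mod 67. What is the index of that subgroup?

3

Since 58 ∈ (Z/67Z)^×, its order divides φ(67) = 67 − 1 = 66 = 2 · 3 · 11.
Divisors of 66: 1, 2, 3, 6, 11, 22, 33, 66.
Check 58^d mod 67 for each divisor in increasing order:
58^1 ≡ 58
58^2 ≡ 14
58^3 ≡ 8
58^6 ≡ 64
58^11 ≡ 66
58^22 ≡ 1
Thus |⟨58⟩| = ord(58) = 22.
The index is φ(67) / ord(58) = 66 / 22 = 3.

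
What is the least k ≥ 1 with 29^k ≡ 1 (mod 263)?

By Lagrange's theorem, ord_263(29) divides φ(263) = 263 − 1 = 262 = 2 · 131.
Divisors of 262: 1, 2, 131, 262.
Test each divisor d:
29^1 ≡ 29 (mod 263)
29^2 ≡ 52 (mod 263)
29^131 ≡ 262 (mod 263)
29^262 ≡ 1 (mod 263) ✓
Therefore the multiplicative order of 29 modulo 263 is 262.

262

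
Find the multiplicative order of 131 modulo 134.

11

ord(131) | φ(134) = φ(2)·φ(67) = 1·66 = 66 = 2 · 3 · 11.
Divisors of 66: 1, 2, 3, 6, 11, 22, 33, 66.
Evaluate successive powers at the divisors of 66:
131^1 ≡ 131 (mod 134)
131^2 ≡ 9 (mod 134)
131^3 ≡ 107 (mod 134)
131^6 ≡ 59 (mod 134)
131^11 ≡ 1 (mod 134) ✓
So ord_134(131) = 11.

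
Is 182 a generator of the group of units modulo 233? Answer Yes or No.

No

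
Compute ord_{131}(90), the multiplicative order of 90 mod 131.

130

ord(90) | φ(131) = 131 − 1 = 130 = 2 · 5 · 13.
Divisors of 130: 1, 2, 5, 10, 13, 26, 65, 130.
Test each divisor d:
90^1 ≡ 90 (mod 131)
90^2 ≡ 109 (mod 131)
90^5 ≡ 68 (mod 131)
90^10 ≡ 39 (mod 131)
90^13 ≡ 70 (mod 131)
90^26 ≡ 53 (mod 131)
90^65 ≡ 130 (mod 131)
90^130 ≡ 1 (mod 131) ✓
Therefore the multiplicative order of 90 modulo 131 is 130.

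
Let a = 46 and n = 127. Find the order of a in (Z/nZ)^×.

Since 46 ∈ (Z/127Z)^×, its order divides φ(127) = 127 − 1 = 126 = 2 · 3^2 · 7.
Divisors of 126: 1, 2, 3, 6, 7, 9, 14, 18, 21, 42, 63, 126.
Check 46^d mod 127 for each divisor in increasing order:
46^1 ≡ 46 (mod 127)
46^2 ≡ 84 (mod 127)
46^3 ≡ 54 (mod 127)
46^6 ≡ 122 (mod 127)
46^7 ≡ 24 (mod 127)
46^9 ≡ 111 (mod 127)
46^14 ≡ 68 (mod 127)
46^18 ≡ 2 (mod 127)
46^21 ≡ 108 (mod 127)
46^42 ≡ 107 (mod 127)
46^63 ≡ 126 (mod 127)
46^126 ≡ 1 (mod 127) ✓
Hence ord(46) = 126.

126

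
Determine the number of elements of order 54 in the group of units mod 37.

0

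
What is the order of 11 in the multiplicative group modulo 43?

ord(11) | φ(43) = 43 − 1 = 42 = 2 · 3 · 7.
Divisors of 42: 1, 2, 3, 6, 7, 14, 21, 42.
Test each divisor d:
11^1 ≡ 11
11^2 ≡ 35
11^3 ≡ 41
11^6 ≡ 4
11^7 ≡ 1
Therefore the multiplicative order of 11 modulo 43 is 7.

7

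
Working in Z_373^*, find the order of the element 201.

372

Since 201 ∈ (Z/373Z)^×, its order divides φ(373) = 373 − 1 = 372 = 2^2 · 3 · 31.
Divisors of 372: 1, 2, 3, 4, 6, 12, 31, 62, 93, 124, 186, 372.
Evaluate successive powers at the divisors of 372:
201^1 ≡ 201 (mod 373)
201^2 ≡ 117 (mod 373)
201^3 ≡ 18 (mod 373)
201^4 ≡ 261 (mod 373)
201^6 ≡ 324 (mod 373)
201^12 ≡ 163 (mod 373)
201^31 ≡ 69 (mod 373)
201^62 ≡ 285 (mod 373)
201^93 ≡ 269 (mod 373)
201^124 ≡ 284 (mod 373)
201^186 ≡ 372 (mod 373)
201^372 ≡ 1 (mod 373) ✓
So ord_373(201) = 372.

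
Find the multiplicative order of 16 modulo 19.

9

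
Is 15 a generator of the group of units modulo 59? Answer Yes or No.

No

φ(59) = 59 − 1 = 58 = 2 · 29.
It suffices to check that the order of 15 is not a proper divisor of 58: compute 15^(58/q) for q ∈ {2, 29}.
15^29 ≡ 1 (mod 59)  [q = 2: ≡ 1 ✗]
15^2 ≡ 48 (mod 59)  [q = 29: ≢ 1 ✓]
15^29 ≡ 1 shows ord(15) | 29, strictly less than φ(59); not a primitive root.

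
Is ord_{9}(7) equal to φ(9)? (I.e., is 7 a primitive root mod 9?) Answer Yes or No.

No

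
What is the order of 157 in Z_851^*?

198

ord(157) | φ(851) = φ(23·37) = (23−1)·(37−1) = 22·36 = 792 = 2^3 · 3^2 · 11.
Divisors of 792: 1, 2, 3, 4, 6, 8, 9, 11, 12, 18, 22, 24, 33, 36, 44, 66, 72, 88, 99, 132, 198, 264, 396, 792.
Compute 157^d (mod 851) for the divisors d until we hit 1:
157^1 ≡ 157 (mod 851)
157^2 ≡ 821 (mod 851)
157^3 ≡ 396 (mod 851)
157^4 ≡ 49 (mod 851)
157^6 ≡ 232 (mod 851)
157^8 ≡ 699 (mod 851)
157^9 ≡ 815 (mod 851)
157^11 ≡ 229 (mod 851)
157^12 ≡ 211 (mod 851)
157^18 ≡ 445 (mod 851)
157^22 ≡ 530 (mod 851)
157^24 ≡ 269 (mod 851)
157^33 ≡ 528 (mod 851)
157^36 ≡ 593 (mod 851)
157^44 ≡ 70 (mod 851)
157^66 ≡ 507 (mod 851)
157^72 ≡ 186 (mod 851)
157^88 ≡ 645 (mod 851)
157^99 ≡ 482 (mod 851)
157^132 ≡ 47 (mod 851)
157^198 ≡ 1 (mod 851) ✓
So ord_851(157) = 198.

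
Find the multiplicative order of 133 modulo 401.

16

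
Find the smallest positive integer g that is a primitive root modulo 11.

2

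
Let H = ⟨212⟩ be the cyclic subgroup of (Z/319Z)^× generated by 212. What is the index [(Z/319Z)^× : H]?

4

The order of 212 must divide φ(319) = φ(11·29) = (11−1)·(29−1) = 10·28 = 280 = 2^3 · 5 · 7.
Divisors of 280: 1, 2, 4, 5, 7, 8, 10, 14, 20, 28, 35, 40, 56, 70, 140, 280.
Check 212^d mod 319 for each divisor in increasing order:
212^1 ≡ 212
212^2 ≡ 284
212^4 ≡ 268
212^5 ≡ 34
212^7 ≡ 86
212^8 ≡ 49
212^10 ≡ 199
212^14 ≡ 59
212^20 ≡ 45
212^28 ≡ 291
212^35 ≡ 144
212^40 ≡ 111
212^56 ≡ 146
212^70 ≡ 1
So ord_319(212) = 70, hence |⟨212⟩| = 70.
Index = |(Z/319Z)^×| / |⟨212⟩| = 280 / 70 = 4.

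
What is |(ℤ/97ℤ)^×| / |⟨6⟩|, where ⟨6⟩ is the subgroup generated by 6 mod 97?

Since 6 ∈ (Z/97Z)^×, its order divides φ(97) = 97 − 1 = 96 = 2^5 · 3.
Divisors of 96: 1, 2, 3, 4, 6, 8, 12, 16, 24, 32, 48, 96.
Test each divisor d:
6^1 ≡ 6 (mod 97)
6^2 ≡ 36 (mod 97)
6^3 ≡ 22 (mod 97)
6^4 ≡ 35 (mod 97)
6^6 ≡ 96 (mod 97)
6^8 ≡ 61 (mod 97)
6^12 ≡ 1 (mod 97) ✓
So ord_97(6) = 12, hence |⟨6⟩| = 12.
[(Z/97Z)^× : ⟨6⟩] = 96/12 = 8.

8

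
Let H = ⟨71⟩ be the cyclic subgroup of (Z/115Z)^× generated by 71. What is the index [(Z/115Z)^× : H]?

8

ord(71) | φ(115) = φ(5·23) = (5−1)·(23−1) = 4·22 = 88 = 2^3 · 11.
Divisors of 88: 1, 2, 4, 8, 11, 22, 44, 88.
Compute 71^d (mod 115) for the divisors d until we hit 1:
71^1 ≡ 71
71^2 ≡ 96
71^4 ≡ 16
71^8 ≡ 26
71^11 ≡ 1
So ord_115(71) = 11, hence |⟨71⟩| = 11.
The index is φ(115) / ord(71) = 88 / 11 = 8.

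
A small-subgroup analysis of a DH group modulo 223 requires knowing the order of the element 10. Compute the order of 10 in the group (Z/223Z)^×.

By Lagrange's theorem, ord_223(10) divides φ(223) = 223 − 1 = 222 = 2 · 3 · 37.
Divisors of 222: 1, 2, 3, 6, 37, 74, 111, 222.
Compute 10^d (mod 223) for the divisors d until we hit 1:
10^1 ≡ 10 (mod 223)
10^2 ≡ 100 (mod 223)
10^3 ≡ 108 (mod 223)
10^6 ≡ 68 (mod 223)
10^37 ≡ 40 (mod 223)
10^74 ≡ 39 (mod 223)
10^111 ≡ 222 (mod 223)
10^222 ≡ 1 (mod 223) ✓
Hence ord(10) = 222.

222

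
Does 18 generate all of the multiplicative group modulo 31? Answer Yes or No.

φ(31) = 31 − 1 = 30 = 2 · 3 · 5.
It suffices to check that the order of 18 is not a proper divisor of 30: compute 18^(30/q) for q ∈ {2, 3, 5}.
18^15 ≡ 1 (mod 31)  [q = 2: ≡ 1 ✗]
18^10 ≡ 5 (mod 31)  [q = 3: ≢ 1 ✓]
18^6 ≡ 16 (mod 31)  [q = 5: ≢ 1 ✓]
Since 18^15 ≡ 1, the order of 18 divides 15 < 30, so 18 is not a primitive root.

No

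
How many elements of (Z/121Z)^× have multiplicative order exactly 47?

0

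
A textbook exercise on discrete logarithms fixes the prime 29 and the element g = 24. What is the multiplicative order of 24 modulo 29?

7

Since 24 ∈ (Z/29Z)^×, its order divides φ(29) = 29 − 1 = 28 = 2^2 · 7.
Divisors of 28: 1, 2, 4, 7, 14, 28.
Compute 24^d (mod 29) for the divisors d until we hit 1:
24^1 ≡ 24 (mod 29)
24^2 ≡ 25 (mod 29)
24^4 ≡ 16 (mod 29)
24^7 ≡ 1 (mod 29) ✓
Hence ord(24) = 7.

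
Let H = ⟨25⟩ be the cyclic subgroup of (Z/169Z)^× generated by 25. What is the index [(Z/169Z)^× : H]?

6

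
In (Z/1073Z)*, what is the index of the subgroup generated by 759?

4

By Lagrange's theorem, ord_1073(759) divides φ(1073) = φ(29·37) = (29−1)·(37−1) = 28·36 = 1008 = 2^4 · 3^2 · 7.
Divisors of 1008: 1, 2, 3, 4, 6, 7, 8, 9, 12, 14, 16, 18, 21, 24, 28, 36, 42, 48, 56, 63, 72, 84, 112, 126, 144, 168, 252, 336, 504, 1008.
Test each divisor d:
759^1 ≡ 759 (mod 1073)
759^2 ≡ 953 (mod 1073)
759^3 ≡ 125 (mod 1073)
759^4 ≡ 451 (mod 1073)
759^6 ≡ 603 (mod 1073)
759^7 ≡ 579 (mod 1073)
759^8 ≡ 604 (mod 1073)
759^9 ≡ 265 (mod 1073)
759^12 ≡ 935 (mod 1073)
759^14 ≡ 465 (mod 1073)
759^16 ≡ 1069 (mod 1073)
759^18 ≡ 480 (mod 1073)
759^21 ≡ 985 (mod 1073)
759^24 ≡ 803 (mod 1073)
759^28 ≡ 552 (mod 1073)
759^36 ≡ 778 (mod 1073)
759^42 ≡ 233 (mod 1073)
759^48 ≡ 1009 (mod 1073)
759^56 ≡ 1045 (mod 1073)
759^63 ≡ 956 (mod 1073)
759^72 ≡ 112 (mod 1073)
759^84 ≡ 639 (mod 1073)
759^112 ≡ 784 (mod 1073)
759^126 ≡ 813 (mod 1073)
759^144 ≡ 741 (mod 1073)
759^168 ≡ 581 (mod 1073)
759^252 ≡ 1 (mod 1073) ✓
Thus |⟨759⟩| = ord(759) = 252.
Index = |(Z/1073Z)^×| / |⟨759⟩| = 1008 / 252 = 4.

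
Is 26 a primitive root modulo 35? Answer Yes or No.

35 = 5 · 7 is a product of two distinct odd primes, so (Z/35Z)^× ≅ (Z/5Z)^× × (Z/7Z)^× is not cyclic.
No primitive root modulo 35 exists; in particular 26 is not one.

No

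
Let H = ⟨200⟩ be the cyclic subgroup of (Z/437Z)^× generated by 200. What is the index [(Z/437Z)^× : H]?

By Lagrange's theorem, ord_437(200) divides φ(437) = φ(19·23) = (19−1)·(23−1) = 18·22 = 396 = 2^2 · 3^2 · 11.
Divisors of 396: 1, 2, 3, 4, 6, 9, 11, 12, 18, 22, 33, 36, 44, 66, 99, 132, 198, 396.
Check 200^d mod 437 for each divisor in increasing order:
200^1 ≡ 200 (mod 437)
200^2 ≡ 233 (mod 437)
200^3 ≡ 278 (mod 437)
200^4 ≡ 101 (mod 437)
200^6 ≡ 372 (mod 437)
200^9 ≡ 284 (mod 437)
200^11 ≡ 185 (mod 437)
200^12 ≡ 292 (mod 437)
200^18 ≡ 248 (mod 437)
200^22 ≡ 139 (mod 437)
200^33 ≡ 369 (mod 437)
200^36 ≡ 324 (mod 437)
200^44 ≡ 93 (mod 437)
200^66 ≡ 254 (mod 437)
200^99 ≡ 208 (mod 437)
200^132 ≡ 277 (mod 437)
200^198 ≡ 1 (mod 437) ✓
So ord_437(200) = 198, hence |⟨200⟩| = 198.
Index = |(Z/437Z)^×| / |⟨200⟩| = 396 / 198 = 2.

2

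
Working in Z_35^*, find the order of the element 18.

The order of 18 must divide φ(35) = φ(5·7) = (5−1)·(7−1) = 4·6 = 24 = 2^3 · 3.
Divisors of 24: 1, 2, 3, 4, 6, 8, 12, 24.
Test each divisor d:
18^1 ≡ 18
18^2 ≡ 9
18^3 ≡ 22
18^4 ≡ 11
18^6 ≡ 29
18^8 ≡ 16
18^12 ≡ 1
So ord_35(18) = 12.

12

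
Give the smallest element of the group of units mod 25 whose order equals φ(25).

φ(25) = φ(5^2) = 5·(5−1) = 20 = 2^2 · 5.
Test candidates g = 2, 3, … against the prime factors q ∈ {2, 5} of φ(25): g is a generator iff g^(20/q) ≢ 1 for every such q.
g = 2: 2^10 ≡ 24; 2^4 ≡ 16 — none is 1, so 2 is a primitive root.
The smallest primitive root modulo 25 is 2.

2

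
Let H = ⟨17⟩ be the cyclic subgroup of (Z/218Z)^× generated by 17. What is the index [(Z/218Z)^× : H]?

3

Since 17 ∈ (Z/218Z)^×, its order divides φ(218) = φ(2)·φ(109) = 1·108 = 108 = 2^2 · 3^3.
Divisors of 108: 1, 2, 3, 4, 6, 9, 12, 18, 27, 36, 54, 108.
Check 17^d mod 218 for each divisor in increasing order:
17^1 ≡ 17
17^2 ≡ 71
17^3 ≡ 117
17^4 ≡ 27
17^6 ≡ 173
17^9 ≡ 185
17^12 ≡ 63
17^18 ≡ 217
17^27 ≡ 33
17^36 ≡ 1
So ord_218(17) = 36, hence |⟨17⟩| = 36.
The index is φ(218) / ord(17) = 108 / 36 = 3.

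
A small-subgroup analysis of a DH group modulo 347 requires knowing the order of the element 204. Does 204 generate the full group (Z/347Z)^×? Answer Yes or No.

Yes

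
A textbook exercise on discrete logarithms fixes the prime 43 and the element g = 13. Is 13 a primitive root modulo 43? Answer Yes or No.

No

φ(43) = 43 − 1 = 42 = 2 · 3 · 7.
13 is a primitive root mod 43 iff 13^(φ(43)/q) ≢ 1 for every prime q | φ(43), i.e. q ∈ {2, 3, 7}.
13^21 ≡ 1 (mod 43)  [q = 2: ≡ 1 ✗]
13^14 ≡ 6 (mod 43)  [q = 3: ≢ 1 ✓]
13^6 ≡ 16 (mod 43)  [q = 7: ≢ 1 ✓]
13^21 ≡ 1 shows ord(13) | 21, strictly less than φ(43); not a primitive root.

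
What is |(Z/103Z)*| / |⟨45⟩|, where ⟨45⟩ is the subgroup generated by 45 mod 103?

ord(45) | φ(103) = 103 − 1 = 102 = 2 · 3 · 17.
Divisors of 102: 1, 2, 3, 6, 17, 34, 51, 102.
Evaluate successive powers at the divisors of 102:
45^1 ≡ 45 (mod 103)
45^2 ≡ 68 (mod 103)
45^3 ≡ 73 (mod 103)
45^6 ≡ 76 (mod 103)
45^17 ≡ 57 (mod 103)
45^34 ≡ 56 (mod 103)
45^51 ≡ 102 (mod 103)
45^102 ≡ 1 (mod 103) ✓
The order of 45 is 102, so the subgroup it generates has 102 elements.
The index is φ(103) / ord(45) = 102 / 102 = 1.

1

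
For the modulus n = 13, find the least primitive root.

φ(13) = 13 − 1 = 12 = 2^2 · 3.
Test candidates g = 2, 3, … against the prime factors q ∈ {2, 3} of φ(13): g is a generator iff g^(12/q) ≢ 1 for every such q.
g = 2: 2^6 ≡ 12; 2^4 ≡ 3 — none is 1, so 2 is a primitive root.
The smallest primitive root modulo 13 is 2.

2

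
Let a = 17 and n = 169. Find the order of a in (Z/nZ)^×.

78

By Lagrange's theorem, ord_169(17) divides φ(169) = φ(13^2) = 13·(13−1) = 156 = 2^2 · 3 · 13.
Divisors of 156: 1, 2, 3, 4, 6, 12, 13, 26, 39, 52, 78, 156.
Check 17^d mod 169 for each divisor in increasing order:
17^1 ≡ 17 (mod 169)
17^2 ≡ 120 (mod 169)
17^3 ≡ 12 (mod 169)
17^4 ≡ 35 (mod 169)
17^6 ≡ 144 (mod 169)
17^12 ≡ 118 (mod 169)
17^13 ≡ 147 (mod 169)
17^26 ≡ 146 (mod 169)
17^39 ≡ 168 (mod 169)
17^52 ≡ 22 (mod 169)
17^78 ≡ 1 (mod 169) ✓
Therefore the multiplicative order of 17 modulo 169 is 78.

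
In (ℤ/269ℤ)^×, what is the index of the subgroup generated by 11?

2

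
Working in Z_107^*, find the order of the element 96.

106

The order of 96 must divide φ(107) = 107 − 1 = 106 = 2 · 53.
Divisors of 106: 1, 2, 53, 106.
Check 96^d mod 107 for each divisor in increasing order:
96^1 ≡ 96 (mod 107)
96^2 ≡ 14 (mod 107)
96^53 ≡ 106 (mod 107)
96^106 ≡ 1 (mod 107) ✓
So ord_107(96) = 106.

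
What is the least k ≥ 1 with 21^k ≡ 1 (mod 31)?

Since 21 ∈ (Z/31Z)^×, its order divides φ(31) = 31 − 1 = 30 = 2 · 3 · 5.
Divisors of 30: 1, 2, 3, 5, 6, 10, 15, 30.
Test each divisor d:
21^1 ≡ 21 (mod 31)
21^2 ≡ 7 (mod 31)
21^3 ≡ 23 (mod 31)
21^5 ≡ 6 (mod 31)
21^6 ≡ 2 (mod 31)
21^10 ≡ 5 (mod 31)
21^15 ≡ 30 (mod 31)
21^30 ≡ 1 (mod 31) ✓
Therefore the multiplicative order of 21 modulo 31 is 30.

30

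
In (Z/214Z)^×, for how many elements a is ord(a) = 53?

52

φ(214) = φ(2)·φ(107) = 1·106 = 106 = 2 · 53.
Since (Z/214Z)^× is cyclic of order 106, the number of elements of order d is φ(d) when d | 106 and 0 otherwise.
53 | 106, and φ(53) = 53 − 1 = 52.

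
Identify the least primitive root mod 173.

2

φ(173) = 173 − 1 = 172 = 2^2 · 43.
g is a primitive root iff g^(172/q) ≢ 1 (mod 173) for each prime q ∈ {2, 43}.
g = 2: 2^86 ≡ 172; 2^4 ≡ 16 — none is 1, so 2 is a primitive root.
The smallest primitive root modulo 173 is 2.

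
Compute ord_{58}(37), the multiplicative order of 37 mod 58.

28

By Lagrange's theorem, ord_58(37) divides φ(58) = φ(2)·φ(29) = 1·28 = 28 = 2^2 · 7.
Divisors of 28: 1, 2, 4, 7, 14, 28.
Check 37^d mod 58 for each divisor in increasing order:
37^1 ≡ 37
37^2 ≡ 35
37^4 ≡ 7
37^7 ≡ 17
37^14 ≡ 57
37^28 ≡ 1
The smallest such exponent is 28, so the order of 37 is 28.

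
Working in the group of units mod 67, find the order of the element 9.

Since 9 ∈ (Z/67Z)^×, its order divides φ(67) = 67 − 1 = 66 = 2 · 3 · 11.
Divisors of 66: 1, 2, 3, 6, 11, 22, 33, 66.
Check 9^d mod 67 for each divisor in increasing order:
9^1 ≡ 9 (mod 67)
9^2 ≡ 14 (mod 67)
9^3 ≡ 59 (mod 67)
9^6 ≡ 64 (mod 67)
9^11 ≡ 1 (mod 67) ✓
So ord_67(9) = 11.

11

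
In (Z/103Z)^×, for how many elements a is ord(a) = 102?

φ(103) = 103 − 1 = 102 = 2 · 3 · 17.
Since (Z/103Z)^× is cyclic of order 102, the number of elements of order d is φ(d) when d | 102 and 0 otherwise.
102 = 2 · 3 · 17 divides 102, and φ(102) = 32.

32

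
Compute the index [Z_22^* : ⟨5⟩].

Since 5 ∈ (Z/22Z)^×, its order divides φ(22) = φ(2)·φ(11) = 1·10 = 10 = 2 · 5.
Divisors of 10: 1, 2, 5, 10.
Check 5^d mod 22 for each divisor in increasing order:
5^1 ≡ 5 (mod 22)
5^2 ≡ 3 (mod 22)
5^5 ≡ 1 (mod 22) ✓
The order of 5 is 5, so the subgroup it generates has 5 elements.
[(Z/22Z)^× : ⟨5⟩] = 10/5 = 2.

2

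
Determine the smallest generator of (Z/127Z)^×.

3

φ(127) = 127 − 1 = 126 = 2 · 3^2 · 7.
Test candidates g = 2, 3, … against the prime factors q ∈ {2, 3, 7} of φ(127): g is a generator iff g^(126/q) ≢ 1 for every such q.
g = 2: 2^63 ≡ 1 — hits 1, so not a primitive root.
g = 3: 3^63 ≡ 126; 3^42 ≡ 107; 3^18 ≡ 4 — none is 1, so 3 is a primitive root.
Hence the least primitive root of 127 is 3.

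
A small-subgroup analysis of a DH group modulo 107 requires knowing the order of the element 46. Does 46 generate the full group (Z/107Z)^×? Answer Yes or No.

Yes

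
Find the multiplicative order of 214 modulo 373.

372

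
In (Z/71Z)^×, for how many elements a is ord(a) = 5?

4

φ(71) = 71 − 1 = 70 = 2 · 5 · 7.
In a cyclic group of order 70, there are φ(d) elements of order d for each divisor d of 70, and zero for non-divisors.
5 | 70, and φ(5) = 5 − 1 = 4.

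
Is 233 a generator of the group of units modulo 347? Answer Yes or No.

Yes

φ(347) = 347 − 1 = 346 = 2 · 173.
An element g generates (Z/347Z)^× iff g^(346/q) ≢ 1 (mod 347) for each prime q ∈ {2, 173}.
233^173 ≡ 346 (mod 347)  [q = 2: ≢ 1 ✓]
233^2 ≡ 157 (mod 347)  [q = 173: ≢ 1 ✓]
All checks pass, so 233 has order 346 and is a primitive root modulo 347.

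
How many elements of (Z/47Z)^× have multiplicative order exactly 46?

φ(47) = 47 − 1 = 46 = 2 · 23.
Since (Z/47Z)^× is cyclic of order 46, the number of elements of order d is φ(d) when d | 46 and 0 otherwise.
46 = 2 · 23 divides 46, and φ(46) = 22.

22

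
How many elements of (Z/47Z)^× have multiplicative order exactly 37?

φ(47) = 47 − 1 = 46 = 2 · 23.
In a cyclic group of order 46, there are φ(d) elements of order d for each divisor d of 46, and zero for non-divisors.
Here 46 is not a multiple of 37, so there are no elements of order 37.

0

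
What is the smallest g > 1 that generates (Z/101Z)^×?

2

φ(101) = 101 − 1 = 100 = 2^2 · 5^2.
g is a primitive root iff g^(100/q) ≢ 1 (mod 101) for each prime q ∈ {2, 5}.
g = 2: 2^50 ≡ 100; 2^20 ≡ 95 — none is 1, so 2 is a primitive root.
The smallest primitive root modulo 101 is 2.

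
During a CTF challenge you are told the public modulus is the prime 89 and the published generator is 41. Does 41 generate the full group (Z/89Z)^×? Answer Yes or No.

φ(89) = 89 − 1 = 88 = 2^3 · 11.
41 is a primitive root mod 89 iff 41^(φ(89)/q) ≢ 1 for every prime q | φ(89), i.e. q ∈ {2, 11}.
41^44 ≡ 88 (mod 89)  [q = 2: ≢ 1 ✓]
41^8 ≡ 32 (mod 89)  [q = 11: ≢ 1 ✓]
None equal 1, so ord_89(41) = 88: 41 is a primitive root.

Yes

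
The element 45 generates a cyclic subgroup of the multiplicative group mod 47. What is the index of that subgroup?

Since 45 ∈ (Z/47Z)^×, its order divides φ(47) = 47 − 1 = 46 = 2 · 23.
Divisors of 46: 1, 2, 23, 46.
Compute 45^d (mod 47) for the divisors d until we hit 1:
45^1 ≡ 45 (mod 47)
45^2 ≡ 4 (mod 47)
45^23 ≡ 46 (mod 47)
45^46 ≡ 1 (mod 47) ✓
Thus |⟨45⟩| = ord(45) = 46.
Index = |(Z/47Z)^×| / |⟨45⟩| = 46 / 46 = 1.

1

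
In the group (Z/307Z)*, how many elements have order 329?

φ(307) = 307 − 1 = 306 = 2 · 3^2 · 17.
In a cyclic group of order 306, there are φ(d) elements of order d for each divisor d of 306, and zero for non-divisors.
Here 306 is not a multiple of 329, so there are no elements of order 329.

0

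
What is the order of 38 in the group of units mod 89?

Since 38 ∈ (Z/89Z)^×, its order divides φ(89) = 89 − 1 = 88 = 2^3 · 11.
Divisors of 88: 1, 2, 4, 8, 11, 22, 44, 88.
Check 38^d mod 89 for each divisor in increasing order:
38^1 ≡ 38 (mod 89)
38^2 ≡ 20 (mod 89)
38^4 ≡ 44 (mod 89)
38^8 ≡ 67 (mod 89)
38^11 ≡ 12 (mod 89)
38^22 ≡ 55 (mod 89)
38^44 ≡ 88 (mod 89)
38^88 ≡ 1 (mod 89) ✓
The smallest such exponent is 88, so the order of 38 is 88.

88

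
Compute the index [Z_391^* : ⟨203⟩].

The order of 203 must divide φ(391) = φ(17·23) = (17−1)·(23−1) = 16·22 = 352 = 2^5 · 11.
Divisors of 352: 1, 2, 4, 8, 11, 16, 22, 32, 44, 88, 176, 352.
Evaluate successive powers at the divisors of 352:
203^1 ≡ 203 (mod 391)
203^2 ≡ 154 (mod 391)
203^4 ≡ 256 (mod 391)
203^8 ≡ 239 (mod 391)
203^11 ≡ 390 (mod 391)
203^16 ≡ 35 (mod 391)
203^22 ≡ 1 (mod 391) ✓
The order of 203 is 22, so the subgroup it generates has 22 elements.
The index is φ(391) / ord(203) = 352 / 22 = 16.

16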